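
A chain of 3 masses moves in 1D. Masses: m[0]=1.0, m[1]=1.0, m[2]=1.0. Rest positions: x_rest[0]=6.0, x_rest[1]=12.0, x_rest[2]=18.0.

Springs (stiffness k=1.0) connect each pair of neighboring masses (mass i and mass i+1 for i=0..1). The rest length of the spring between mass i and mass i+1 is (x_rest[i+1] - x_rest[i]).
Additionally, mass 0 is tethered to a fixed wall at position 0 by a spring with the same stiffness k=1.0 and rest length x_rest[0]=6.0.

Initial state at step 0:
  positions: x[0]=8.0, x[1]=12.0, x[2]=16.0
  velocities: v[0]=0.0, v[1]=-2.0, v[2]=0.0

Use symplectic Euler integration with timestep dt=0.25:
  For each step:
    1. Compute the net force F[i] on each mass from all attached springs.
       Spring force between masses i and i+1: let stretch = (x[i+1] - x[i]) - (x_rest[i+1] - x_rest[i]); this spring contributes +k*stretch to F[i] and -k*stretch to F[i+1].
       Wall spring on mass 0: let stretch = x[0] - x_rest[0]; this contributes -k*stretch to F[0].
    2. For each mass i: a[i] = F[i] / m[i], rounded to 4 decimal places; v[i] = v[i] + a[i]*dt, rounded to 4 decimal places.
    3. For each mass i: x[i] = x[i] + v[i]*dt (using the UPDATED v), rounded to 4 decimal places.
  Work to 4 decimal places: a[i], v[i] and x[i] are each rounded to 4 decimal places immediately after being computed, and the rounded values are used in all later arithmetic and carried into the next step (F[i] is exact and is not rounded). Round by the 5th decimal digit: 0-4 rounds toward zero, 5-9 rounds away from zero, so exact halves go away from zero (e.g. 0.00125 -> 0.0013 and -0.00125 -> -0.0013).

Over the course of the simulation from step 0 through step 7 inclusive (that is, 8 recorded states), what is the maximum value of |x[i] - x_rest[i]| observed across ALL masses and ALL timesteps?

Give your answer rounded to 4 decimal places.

Answer: 2.8292

Derivation:
Step 0: x=[8.0000 12.0000 16.0000] v=[0.0000 -2.0000 0.0000]
Step 1: x=[7.7500 11.5000 16.1250] v=[-1.0000 -2.0000 0.5000]
Step 2: x=[7.2500 11.0547 16.3360] v=[-2.0000 -1.7813 0.8438]
Step 3: x=[6.5347 10.7017 16.5919] v=[-2.8613 -1.4122 1.0235]
Step 4: x=[5.6714 10.4564 16.8547] v=[-3.4532 -0.9814 1.0510]
Step 5: x=[4.7527 10.3119 17.0926] v=[-3.6748 -0.5781 0.9514]
Step 6: x=[3.8844 10.2437 17.2817] v=[-3.4732 -0.2727 0.7562]
Step 7: x=[3.1708 10.2180 17.4059] v=[-2.8545 -0.1030 0.4967]
Max displacement = 2.8292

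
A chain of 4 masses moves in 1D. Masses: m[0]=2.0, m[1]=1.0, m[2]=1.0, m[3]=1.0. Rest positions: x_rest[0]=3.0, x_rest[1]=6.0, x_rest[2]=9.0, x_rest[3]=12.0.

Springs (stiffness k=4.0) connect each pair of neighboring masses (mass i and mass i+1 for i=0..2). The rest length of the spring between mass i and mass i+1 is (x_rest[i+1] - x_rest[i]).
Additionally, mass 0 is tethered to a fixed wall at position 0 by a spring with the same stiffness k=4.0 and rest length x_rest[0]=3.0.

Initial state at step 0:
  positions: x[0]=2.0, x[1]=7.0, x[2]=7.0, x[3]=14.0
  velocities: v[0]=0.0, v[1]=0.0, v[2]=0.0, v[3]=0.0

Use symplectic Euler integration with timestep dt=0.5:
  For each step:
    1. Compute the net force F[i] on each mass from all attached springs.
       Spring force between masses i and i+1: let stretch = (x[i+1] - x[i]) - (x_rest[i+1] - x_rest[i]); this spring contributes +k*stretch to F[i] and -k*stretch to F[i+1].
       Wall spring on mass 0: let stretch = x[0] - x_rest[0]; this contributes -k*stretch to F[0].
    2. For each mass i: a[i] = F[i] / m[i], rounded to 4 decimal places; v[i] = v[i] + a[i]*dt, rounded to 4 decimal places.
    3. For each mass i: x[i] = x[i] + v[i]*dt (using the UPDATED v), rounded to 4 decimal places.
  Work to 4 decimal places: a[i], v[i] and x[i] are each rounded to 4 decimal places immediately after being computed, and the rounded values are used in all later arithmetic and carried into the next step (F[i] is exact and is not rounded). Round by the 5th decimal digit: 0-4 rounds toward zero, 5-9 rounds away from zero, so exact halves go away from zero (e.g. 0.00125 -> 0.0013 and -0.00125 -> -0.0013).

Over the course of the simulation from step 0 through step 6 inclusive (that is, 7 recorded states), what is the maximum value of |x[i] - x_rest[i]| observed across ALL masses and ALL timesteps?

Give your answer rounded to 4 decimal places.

Answer: 5.0000

Derivation:
Step 0: x=[2.0000 7.0000 7.0000 14.0000] v=[0.0000 0.0000 0.0000 0.0000]
Step 1: x=[3.5000 2.0000 14.0000 10.0000] v=[3.0000 -10.0000 14.0000 -8.0000]
Step 2: x=[2.5000 10.5000 5.0000 13.0000] v=[-2.0000 17.0000 -18.0000 6.0000]
Step 3: x=[4.2500 5.5000 9.5000 11.0000] v=[3.5000 -10.0000 9.0000 -4.0000]
Step 4: x=[4.5000 3.2500 11.5000 10.5000] v=[0.5000 -4.5000 4.0000 -1.0000]
Step 5: x=[1.8750 10.5000 4.2500 14.0000] v=[-5.2500 14.5000 -14.5000 7.0000]
Step 6: x=[2.6250 2.8750 13.0000 10.7500] v=[1.5000 -15.2500 17.5000 -6.5000]
Max displacement = 5.0000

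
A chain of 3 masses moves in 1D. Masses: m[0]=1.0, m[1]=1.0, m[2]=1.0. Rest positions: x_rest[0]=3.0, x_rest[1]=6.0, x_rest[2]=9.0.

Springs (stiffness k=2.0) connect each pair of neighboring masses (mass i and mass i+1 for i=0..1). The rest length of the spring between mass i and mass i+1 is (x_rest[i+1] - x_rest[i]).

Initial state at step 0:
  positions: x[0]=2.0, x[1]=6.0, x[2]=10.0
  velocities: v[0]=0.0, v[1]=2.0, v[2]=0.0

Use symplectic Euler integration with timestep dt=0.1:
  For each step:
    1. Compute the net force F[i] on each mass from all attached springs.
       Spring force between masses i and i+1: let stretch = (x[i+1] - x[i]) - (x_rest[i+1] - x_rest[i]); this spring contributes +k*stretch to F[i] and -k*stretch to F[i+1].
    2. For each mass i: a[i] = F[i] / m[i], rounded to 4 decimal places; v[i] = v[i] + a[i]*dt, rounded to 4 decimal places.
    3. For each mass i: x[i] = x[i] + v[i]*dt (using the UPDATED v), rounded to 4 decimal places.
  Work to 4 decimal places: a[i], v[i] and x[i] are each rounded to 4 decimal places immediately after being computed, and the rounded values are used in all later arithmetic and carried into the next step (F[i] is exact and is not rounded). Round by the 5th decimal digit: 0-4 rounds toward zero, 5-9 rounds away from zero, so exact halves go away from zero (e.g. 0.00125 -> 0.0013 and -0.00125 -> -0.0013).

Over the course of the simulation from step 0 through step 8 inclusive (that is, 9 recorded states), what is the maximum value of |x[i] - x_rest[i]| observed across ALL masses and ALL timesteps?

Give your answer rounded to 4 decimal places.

Answer: 1.0399

Derivation:
Step 0: x=[2.0000 6.0000 10.0000] v=[0.0000 2.0000 0.0000]
Step 1: x=[2.0200 6.2000 9.9800] v=[0.2000 2.0000 -0.2000]
Step 2: x=[2.0636 6.3920 9.9444] v=[0.4360 1.9200 -0.3560]
Step 3: x=[2.1338 6.5685 9.8978] v=[0.7017 1.7648 -0.4665]
Step 4: x=[2.2327 6.7229 9.8446] v=[0.9886 1.5437 -0.5324]
Step 5: x=[2.3614 6.8499 9.7889] v=[1.2866 1.2700 -0.5567]
Step 6: x=[2.5198 6.9459 9.7345] v=[1.5843 0.9601 -0.5445]
Step 7: x=[2.7068 7.0092 9.6843] v=[1.8695 0.6326 -0.5022]
Step 8: x=[2.9198 7.0399 9.6406] v=[2.1300 0.3071 -0.4372]
Max displacement = 1.0399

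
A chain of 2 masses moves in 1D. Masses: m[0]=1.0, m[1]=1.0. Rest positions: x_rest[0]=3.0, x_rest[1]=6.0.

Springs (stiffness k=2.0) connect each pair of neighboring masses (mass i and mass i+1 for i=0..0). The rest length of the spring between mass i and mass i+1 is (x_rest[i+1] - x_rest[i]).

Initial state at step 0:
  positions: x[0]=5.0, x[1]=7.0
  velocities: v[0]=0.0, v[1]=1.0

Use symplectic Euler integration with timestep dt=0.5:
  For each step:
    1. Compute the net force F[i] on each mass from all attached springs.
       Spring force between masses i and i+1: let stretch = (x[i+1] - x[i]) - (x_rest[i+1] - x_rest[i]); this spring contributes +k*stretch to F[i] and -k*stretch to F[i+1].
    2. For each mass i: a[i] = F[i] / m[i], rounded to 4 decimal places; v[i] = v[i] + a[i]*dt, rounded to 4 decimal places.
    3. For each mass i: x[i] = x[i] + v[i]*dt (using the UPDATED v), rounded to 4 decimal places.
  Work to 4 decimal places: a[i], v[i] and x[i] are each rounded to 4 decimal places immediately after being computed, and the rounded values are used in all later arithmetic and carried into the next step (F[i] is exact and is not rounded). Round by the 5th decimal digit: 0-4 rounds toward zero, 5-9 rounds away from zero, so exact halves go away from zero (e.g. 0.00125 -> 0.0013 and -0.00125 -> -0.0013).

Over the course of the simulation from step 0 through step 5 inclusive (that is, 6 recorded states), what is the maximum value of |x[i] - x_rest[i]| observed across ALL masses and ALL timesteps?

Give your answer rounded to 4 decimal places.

Answer: 3.5000

Derivation:
Step 0: x=[5.0000 7.0000] v=[0.0000 1.0000]
Step 1: x=[4.5000 8.0000] v=[-1.0000 2.0000]
Step 2: x=[4.2500 8.7500] v=[-0.5000 1.5000]
Step 3: x=[4.7500 8.7500] v=[1.0000 0.0000]
Step 4: x=[5.7500 8.2500] v=[2.0000 -1.0000]
Step 5: x=[6.5000 8.0000] v=[1.5000 -0.5000]
Max displacement = 3.5000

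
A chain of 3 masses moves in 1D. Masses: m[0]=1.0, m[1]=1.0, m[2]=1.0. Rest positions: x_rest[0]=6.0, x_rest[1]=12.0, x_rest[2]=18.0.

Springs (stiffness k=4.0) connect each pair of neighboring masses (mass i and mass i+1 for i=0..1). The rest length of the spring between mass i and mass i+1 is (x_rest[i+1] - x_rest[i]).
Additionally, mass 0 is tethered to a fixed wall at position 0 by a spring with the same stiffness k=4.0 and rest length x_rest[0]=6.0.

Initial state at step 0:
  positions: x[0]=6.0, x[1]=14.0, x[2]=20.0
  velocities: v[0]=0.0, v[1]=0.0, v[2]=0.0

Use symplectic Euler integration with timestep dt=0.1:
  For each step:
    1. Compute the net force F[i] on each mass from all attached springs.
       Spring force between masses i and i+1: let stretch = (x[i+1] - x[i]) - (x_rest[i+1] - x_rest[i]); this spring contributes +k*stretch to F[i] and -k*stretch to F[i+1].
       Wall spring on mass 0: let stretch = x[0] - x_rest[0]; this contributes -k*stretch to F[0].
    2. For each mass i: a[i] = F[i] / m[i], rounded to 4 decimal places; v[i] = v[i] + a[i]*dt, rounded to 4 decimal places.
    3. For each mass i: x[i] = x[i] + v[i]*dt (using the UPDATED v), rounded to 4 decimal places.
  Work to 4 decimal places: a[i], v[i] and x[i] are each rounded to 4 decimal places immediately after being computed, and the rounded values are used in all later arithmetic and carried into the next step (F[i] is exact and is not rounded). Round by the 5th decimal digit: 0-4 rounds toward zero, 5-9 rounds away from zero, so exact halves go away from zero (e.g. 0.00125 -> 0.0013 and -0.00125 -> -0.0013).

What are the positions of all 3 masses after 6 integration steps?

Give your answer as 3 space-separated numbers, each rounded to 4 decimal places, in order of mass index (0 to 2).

Step 0: x=[6.0000 14.0000 20.0000] v=[0.0000 0.0000 0.0000]
Step 1: x=[6.0800 13.9200 20.0000] v=[0.8000 -0.8000 0.0000]
Step 2: x=[6.2304 13.7696 19.9968] v=[1.5040 -1.5040 -0.0320]
Step 3: x=[6.4332 13.5667 19.9845] v=[2.0275 -2.0288 -0.1229]
Step 4: x=[6.6640 13.3352 19.9555] v=[2.3076 -2.3151 -0.2900]
Step 5: x=[6.8951 13.1017 19.9017] v=[2.3105 -2.3355 -0.5381]
Step 6: x=[7.0986 12.8919 19.8159] v=[2.0351 -2.0981 -0.8581]

Answer: 7.0986 12.8919 19.8159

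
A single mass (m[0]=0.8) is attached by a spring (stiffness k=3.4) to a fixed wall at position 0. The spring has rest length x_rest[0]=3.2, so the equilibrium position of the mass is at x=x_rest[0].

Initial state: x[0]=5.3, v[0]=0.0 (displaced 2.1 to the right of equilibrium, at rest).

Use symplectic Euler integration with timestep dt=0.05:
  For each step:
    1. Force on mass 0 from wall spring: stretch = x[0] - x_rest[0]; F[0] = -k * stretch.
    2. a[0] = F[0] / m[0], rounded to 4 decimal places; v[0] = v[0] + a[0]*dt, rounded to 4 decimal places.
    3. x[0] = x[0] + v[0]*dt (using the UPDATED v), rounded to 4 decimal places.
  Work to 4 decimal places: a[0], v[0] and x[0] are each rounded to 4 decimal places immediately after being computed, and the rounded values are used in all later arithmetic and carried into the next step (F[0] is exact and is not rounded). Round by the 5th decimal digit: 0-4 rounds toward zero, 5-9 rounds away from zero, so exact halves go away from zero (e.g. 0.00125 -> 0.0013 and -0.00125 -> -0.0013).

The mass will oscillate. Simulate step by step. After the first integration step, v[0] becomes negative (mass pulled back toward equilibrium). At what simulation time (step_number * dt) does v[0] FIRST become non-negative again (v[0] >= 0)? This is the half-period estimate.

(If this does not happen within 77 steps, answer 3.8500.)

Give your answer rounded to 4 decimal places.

Answer: 1.5500

Derivation:
Step 0: x=[5.3000] v=[0.0000]
Step 1: x=[5.2777] v=[-0.4463]
Step 2: x=[5.2333] v=[-0.8878]
Step 3: x=[5.1673] v=[-1.3199]
Step 4: x=[5.0804] v=[-1.7380]
Step 5: x=[4.9735] v=[-2.1376]
Step 6: x=[4.8478] v=[-2.5145]
Step 7: x=[4.7046] v=[-2.8647]
Step 8: x=[4.5454] v=[-3.1844]
Step 9: x=[4.3719] v=[-3.4703]
Step 10: x=[4.1859] v=[-3.7193]
Step 11: x=[3.9895] v=[-3.9288]
Step 12: x=[3.7847] v=[-4.0966]
Step 13: x=[3.5737] v=[-4.2209]
Step 14: x=[3.3587] v=[-4.3003]
Step 15: x=[3.1420] v=[-4.3340]
Step 16: x=[2.9259] v=[-4.3217]
Step 17: x=[2.7127] v=[-4.2635]
Step 18: x=[2.5047] v=[-4.1600]
Step 19: x=[2.3041] v=[-4.0123]
Step 20: x=[2.1130] v=[-3.8219]
Step 21: x=[1.9335] v=[-3.5909]
Step 22: x=[1.7674] v=[-3.3218]
Step 23: x=[1.6165] v=[-3.0174]
Step 24: x=[1.4825] v=[-2.6809]
Step 25: x=[1.3667] v=[-2.3159]
Step 26: x=[1.2704] v=[-1.9263]
Step 27: x=[1.1946] v=[-1.5163]
Step 28: x=[1.1401] v=[-1.0902]
Step 29: x=[1.1075] v=[-0.6525]
Step 30: x=[1.0971] v=[-0.2078]
Step 31: x=[1.1091] v=[0.2391]
First v>=0 after going negative at step 31, time=1.5500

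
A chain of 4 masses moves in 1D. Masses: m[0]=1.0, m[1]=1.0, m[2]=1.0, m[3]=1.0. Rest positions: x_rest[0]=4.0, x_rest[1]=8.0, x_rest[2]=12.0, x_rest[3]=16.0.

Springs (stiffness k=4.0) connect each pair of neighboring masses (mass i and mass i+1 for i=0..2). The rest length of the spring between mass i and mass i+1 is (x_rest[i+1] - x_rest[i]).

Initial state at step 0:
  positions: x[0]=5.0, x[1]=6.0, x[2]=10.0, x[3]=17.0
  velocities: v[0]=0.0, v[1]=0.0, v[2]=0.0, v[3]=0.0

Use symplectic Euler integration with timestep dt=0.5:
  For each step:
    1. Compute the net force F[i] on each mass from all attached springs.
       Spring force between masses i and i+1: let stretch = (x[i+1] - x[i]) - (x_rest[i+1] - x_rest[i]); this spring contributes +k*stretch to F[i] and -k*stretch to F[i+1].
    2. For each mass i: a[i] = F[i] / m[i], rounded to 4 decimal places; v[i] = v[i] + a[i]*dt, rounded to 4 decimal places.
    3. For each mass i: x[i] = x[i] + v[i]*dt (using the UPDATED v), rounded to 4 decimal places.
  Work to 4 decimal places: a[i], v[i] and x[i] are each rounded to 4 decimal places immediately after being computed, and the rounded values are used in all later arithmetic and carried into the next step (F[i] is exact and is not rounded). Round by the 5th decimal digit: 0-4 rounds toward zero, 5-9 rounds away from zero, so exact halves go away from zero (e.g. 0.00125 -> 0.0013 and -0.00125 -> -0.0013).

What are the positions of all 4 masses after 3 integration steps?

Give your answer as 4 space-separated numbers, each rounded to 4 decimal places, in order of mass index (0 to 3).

Answer: 5.0000 6.0000 10.0000 17.0000

Derivation:
Step 0: x=[5.0000 6.0000 10.0000 17.0000] v=[0.0000 0.0000 0.0000 0.0000]
Step 1: x=[2.0000 9.0000 13.0000 14.0000] v=[-6.0000 6.0000 6.0000 -6.0000]
Step 2: x=[2.0000 9.0000 13.0000 14.0000] v=[0.0000 0.0000 0.0000 0.0000]
Step 3: x=[5.0000 6.0000 10.0000 17.0000] v=[6.0000 -6.0000 -6.0000 6.0000]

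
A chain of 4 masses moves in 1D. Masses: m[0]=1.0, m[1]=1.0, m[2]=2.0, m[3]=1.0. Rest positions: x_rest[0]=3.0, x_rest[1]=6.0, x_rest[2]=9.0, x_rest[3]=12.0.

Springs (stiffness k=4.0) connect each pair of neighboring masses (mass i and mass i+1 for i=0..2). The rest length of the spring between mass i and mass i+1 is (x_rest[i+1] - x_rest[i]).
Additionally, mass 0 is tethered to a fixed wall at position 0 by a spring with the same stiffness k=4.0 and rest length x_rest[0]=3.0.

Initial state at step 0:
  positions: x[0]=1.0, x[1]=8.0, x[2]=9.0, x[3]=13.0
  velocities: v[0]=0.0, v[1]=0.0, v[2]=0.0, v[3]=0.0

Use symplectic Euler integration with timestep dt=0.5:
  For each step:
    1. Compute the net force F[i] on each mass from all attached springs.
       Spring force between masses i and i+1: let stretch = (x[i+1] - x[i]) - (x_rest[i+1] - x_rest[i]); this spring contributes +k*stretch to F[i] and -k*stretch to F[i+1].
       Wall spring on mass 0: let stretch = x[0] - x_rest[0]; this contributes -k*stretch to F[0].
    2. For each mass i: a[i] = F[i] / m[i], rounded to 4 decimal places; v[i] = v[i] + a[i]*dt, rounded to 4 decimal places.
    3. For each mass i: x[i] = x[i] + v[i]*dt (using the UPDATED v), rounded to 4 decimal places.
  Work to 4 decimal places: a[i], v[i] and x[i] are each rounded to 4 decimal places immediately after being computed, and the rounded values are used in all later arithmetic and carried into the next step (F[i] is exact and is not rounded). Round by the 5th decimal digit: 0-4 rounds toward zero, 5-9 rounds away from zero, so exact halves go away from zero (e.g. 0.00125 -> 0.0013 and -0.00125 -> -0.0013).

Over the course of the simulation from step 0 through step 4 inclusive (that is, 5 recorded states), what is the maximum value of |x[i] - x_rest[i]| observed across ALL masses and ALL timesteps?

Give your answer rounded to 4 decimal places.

Step 0: x=[1.0000 8.0000 9.0000 13.0000] v=[0.0000 0.0000 0.0000 0.0000]
Step 1: x=[7.0000 2.0000 10.5000 12.0000] v=[12.0000 -12.0000 3.0000 -2.0000]
Step 2: x=[1.0000 9.5000 8.5000 12.5000] v=[-12.0000 15.0000 -4.0000 1.0000]
Step 3: x=[2.5000 7.5000 9.0000 12.0000] v=[3.0000 -4.0000 1.0000 -1.0000]
Step 4: x=[6.5000 2.0000 10.2500 11.5000] v=[8.0000 -11.0000 2.5000 -1.0000]
Max displacement = 4.0000

Answer: 4.0000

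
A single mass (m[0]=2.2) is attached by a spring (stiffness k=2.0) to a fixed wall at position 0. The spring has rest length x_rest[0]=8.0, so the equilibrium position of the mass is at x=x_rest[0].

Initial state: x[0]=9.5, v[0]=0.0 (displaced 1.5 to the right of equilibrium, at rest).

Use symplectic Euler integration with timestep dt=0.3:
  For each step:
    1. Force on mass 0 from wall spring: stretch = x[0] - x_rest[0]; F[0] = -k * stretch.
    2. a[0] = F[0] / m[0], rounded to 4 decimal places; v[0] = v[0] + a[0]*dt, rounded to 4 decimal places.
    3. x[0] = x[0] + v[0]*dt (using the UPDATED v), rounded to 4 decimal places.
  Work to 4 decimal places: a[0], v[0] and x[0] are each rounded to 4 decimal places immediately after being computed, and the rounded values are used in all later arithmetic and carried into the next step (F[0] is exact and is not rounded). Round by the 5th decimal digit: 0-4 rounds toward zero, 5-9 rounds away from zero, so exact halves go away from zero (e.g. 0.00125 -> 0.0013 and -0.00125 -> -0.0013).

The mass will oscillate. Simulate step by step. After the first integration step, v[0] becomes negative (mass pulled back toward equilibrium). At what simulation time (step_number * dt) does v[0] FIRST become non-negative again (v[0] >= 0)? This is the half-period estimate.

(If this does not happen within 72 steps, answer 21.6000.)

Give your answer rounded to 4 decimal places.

Answer: 3.3000

Derivation:
Step 0: x=[9.5000] v=[0.0000]
Step 1: x=[9.3773] v=[-0.4091]
Step 2: x=[9.1419] v=[-0.7847]
Step 3: x=[8.8131] v=[-1.0961]
Step 4: x=[8.4177] v=[-1.3179]
Step 5: x=[7.9882] v=[-1.4318]
Step 6: x=[7.5596] v=[-1.4286]
Step 7: x=[7.1671] v=[-1.3085]
Step 8: x=[6.8427] v=[-1.0813]
Step 9: x=[6.6130] v=[-0.7657]
Step 10: x=[6.4968] v=[-0.3874]
Step 11: x=[6.5036] v=[0.0226]
First v>=0 after going negative at step 11, time=3.3000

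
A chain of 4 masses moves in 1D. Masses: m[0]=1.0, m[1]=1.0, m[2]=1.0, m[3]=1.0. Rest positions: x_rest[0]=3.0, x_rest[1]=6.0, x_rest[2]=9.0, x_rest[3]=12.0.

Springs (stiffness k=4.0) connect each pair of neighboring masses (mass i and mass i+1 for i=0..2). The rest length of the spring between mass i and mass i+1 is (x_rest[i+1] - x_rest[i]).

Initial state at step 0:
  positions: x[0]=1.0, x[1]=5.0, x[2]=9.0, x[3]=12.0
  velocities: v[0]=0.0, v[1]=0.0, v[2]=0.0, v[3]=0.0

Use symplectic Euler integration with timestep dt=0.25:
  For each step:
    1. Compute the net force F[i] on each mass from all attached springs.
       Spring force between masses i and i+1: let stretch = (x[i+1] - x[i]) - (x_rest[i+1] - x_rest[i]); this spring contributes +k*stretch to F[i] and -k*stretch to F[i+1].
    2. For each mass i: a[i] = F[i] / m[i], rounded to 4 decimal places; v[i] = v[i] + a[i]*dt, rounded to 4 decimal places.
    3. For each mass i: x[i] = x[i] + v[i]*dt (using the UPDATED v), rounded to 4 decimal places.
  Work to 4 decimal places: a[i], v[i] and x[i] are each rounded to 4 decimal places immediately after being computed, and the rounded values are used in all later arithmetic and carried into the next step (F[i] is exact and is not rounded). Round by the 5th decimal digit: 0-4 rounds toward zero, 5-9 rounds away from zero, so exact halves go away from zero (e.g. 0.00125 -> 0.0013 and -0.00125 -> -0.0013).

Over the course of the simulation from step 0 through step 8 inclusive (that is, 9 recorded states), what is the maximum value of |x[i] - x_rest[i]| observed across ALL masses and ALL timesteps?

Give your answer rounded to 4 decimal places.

Step 0: x=[1.0000 5.0000 9.0000 12.0000] v=[0.0000 0.0000 0.0000 0.0000]
Step 1: x=[1.2500 5.0000 8.7500 12.0000] v=[1.0000 0.0000 -1.0000 0.0000]
Step 2: x=[1.6875 5.0000 8.3750 11.9375] v=[1.7500 0.0000 -1.5000 -0.2500]
Step 3: x=[2.2031 5.0156 8.0469 11.7344] v=[2.0625 0.0625 -1.3125 -0.8125]
Step 4: x=[2.6719 5.0859 7.8828 11.3594] v=[1.8750 0.2813 -0.6563 -1.5000]
Step 5: x=[2.9942 5.2520 7.8887 10.8653] v=[1.2890 0.6642 0.0234 -1.9766]
Step 6: x=[3.1309 5.5128 7.9795 10.3770] v=[0.5468 1.0431 0.3633 -1.9532]
Step 7: x=[3.1131 5.7948 8.0530 10.0393] v=[-0.0713 1.1279 0.2941 -1.3507]
Step 8: x=[3.0157 5.9709 8.0586 9.9551] v=[-0.3896 0.7044 0.0222 -0.3370]
Max displacement = 2.0449

Answer: 2.0449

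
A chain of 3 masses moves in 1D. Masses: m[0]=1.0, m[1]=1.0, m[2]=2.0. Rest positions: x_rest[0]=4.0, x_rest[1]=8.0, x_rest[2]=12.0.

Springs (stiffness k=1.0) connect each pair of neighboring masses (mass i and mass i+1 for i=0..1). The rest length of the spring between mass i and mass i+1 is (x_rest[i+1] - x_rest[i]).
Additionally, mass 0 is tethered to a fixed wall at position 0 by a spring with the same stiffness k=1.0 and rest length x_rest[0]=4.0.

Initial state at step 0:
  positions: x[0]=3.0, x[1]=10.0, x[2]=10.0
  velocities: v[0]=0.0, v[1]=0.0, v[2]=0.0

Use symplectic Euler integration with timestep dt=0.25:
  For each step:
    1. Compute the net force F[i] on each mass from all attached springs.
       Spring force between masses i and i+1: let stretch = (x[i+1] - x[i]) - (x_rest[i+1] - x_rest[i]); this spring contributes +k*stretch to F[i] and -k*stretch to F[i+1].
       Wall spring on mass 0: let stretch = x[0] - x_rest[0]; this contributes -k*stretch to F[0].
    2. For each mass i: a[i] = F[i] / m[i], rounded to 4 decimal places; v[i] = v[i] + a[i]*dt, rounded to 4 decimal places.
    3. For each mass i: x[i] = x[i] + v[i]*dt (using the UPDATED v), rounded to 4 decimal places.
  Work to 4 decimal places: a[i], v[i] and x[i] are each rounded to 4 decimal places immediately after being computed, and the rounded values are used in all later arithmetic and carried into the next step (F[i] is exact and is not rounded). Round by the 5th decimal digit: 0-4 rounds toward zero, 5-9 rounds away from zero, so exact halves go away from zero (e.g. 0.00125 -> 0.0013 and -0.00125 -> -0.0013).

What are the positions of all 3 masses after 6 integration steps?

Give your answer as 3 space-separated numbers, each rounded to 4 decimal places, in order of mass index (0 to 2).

Step 0: x=[3.0000 10.0000 10.0000] v=[0.0000 0.0000 0.0000]
Step 1: x=[3.2500 9.5625 10.1250] v=[1.0000 -1.7500 0.5000]
Step 2: x=[3.6914 8.7656 10.3574] v=[1.7656 -3.1875 0.9297]
Step 3: x=[4.2192 7.7511 10.6651] v=[2.1113 -4.0581 1.2307]
Step 4: x=[4.7041 6.6980 11.0067] v=[1.9395 -4.2126 1.3665]
Step 5: x=[5.0196 5.7895 11.3387] v=[1.2620 -3.6339 1.3279]
Step 6: x=[5.0695 5.1797 11.6223] v=[0.1996 -2.4391 1.1343]

Answer: 5.0695 5.1797 11.6223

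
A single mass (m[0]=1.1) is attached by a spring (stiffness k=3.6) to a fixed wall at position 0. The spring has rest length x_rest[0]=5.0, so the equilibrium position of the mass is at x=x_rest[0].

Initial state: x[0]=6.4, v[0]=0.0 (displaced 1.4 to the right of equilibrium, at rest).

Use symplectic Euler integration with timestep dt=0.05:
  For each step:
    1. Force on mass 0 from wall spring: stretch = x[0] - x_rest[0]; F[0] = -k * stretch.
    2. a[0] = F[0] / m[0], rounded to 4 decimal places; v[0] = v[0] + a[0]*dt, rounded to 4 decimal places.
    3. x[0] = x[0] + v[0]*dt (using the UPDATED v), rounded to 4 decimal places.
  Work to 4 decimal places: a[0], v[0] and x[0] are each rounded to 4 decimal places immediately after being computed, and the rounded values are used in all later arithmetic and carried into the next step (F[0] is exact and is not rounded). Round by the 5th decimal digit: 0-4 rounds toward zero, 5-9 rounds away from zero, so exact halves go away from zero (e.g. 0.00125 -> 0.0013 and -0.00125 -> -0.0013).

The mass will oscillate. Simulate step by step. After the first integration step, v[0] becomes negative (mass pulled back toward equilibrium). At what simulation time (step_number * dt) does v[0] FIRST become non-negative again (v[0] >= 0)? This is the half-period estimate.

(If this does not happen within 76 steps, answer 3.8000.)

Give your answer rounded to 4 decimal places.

Answer: 1.7500

Derivation:
Step 0: x=[6.4000] v=[0.0000]
Step 1: x=[6.3885] v=[-0.2291]
Step 2: x=[6.3657] v=[-0.4563]
Step 3: x=[6.3317] v=[-0.6798]
Step 4: x=[6.2868] v=[-0.8977]
Step 5: x=[6.2314] v=[-1.1083]
Step 6: x=[6.1659] v=[-1.3098]
Step 7: x=[6.0909] v=[-1.5006]
Step 8: x=[6.0069] v=[-1.6791]
Step 9: x=[5.9147] v=[-1.8439]
Step 10: x=[5.8150] v=[-1.9936]
Step 11: x=[5.7087] v=[-2.1270]
Step 12: x=[5.5966] v=[-2.2430]
Step 13: x=[5.4796] v=[-2.3406]
Step 14: x=[5.3586] v=[-2.4191]
Step 15: x=[5.2347] v=[-2.4778]
Step 16: x=[5.1089] v=[-2.5162]
Step 17: x=[4.9822] v=[-2.5340]
Step 18: x=[4.8556] v=[-2.5311]
Step 19: x=[4.7302] v=[-2.5075]
Step 20: x=[4.6070] v=[-2.4634]
Step 21: x=[4.4870] v=[-2.3991]
Step 22: x=[4.3712] v=[-2.3152]
Step 23: x=[4.2606] v=[-2.2123]
Step 24: x=[4.1560] v=[-2.0913]
Step 25: x=[4.0583] v=[-1.9532]
Step 26: x=[3.9683] v=[-1.7991]
Step 27: x=[3.8868] v=[-1.6303]
Step 28: x=[3.8144] v=[-1.4481]
Step 29: x=[3.7517] v=[-1.2541]
Step 30: x=[3.6992] v=[-1.0498]
Step 31: x=[3.6574] v=[-0.8369]
Step 32: x=[3.6265] v=[-0.6172]
Step 33: x=[3.6069] v=[-0.3924]
Step 34: x=[3.5987] v=[-0.1644]
Step 35: x=[3.6019] v=[0.0649]
First v>=0 after going negative at step 35, time=1.7500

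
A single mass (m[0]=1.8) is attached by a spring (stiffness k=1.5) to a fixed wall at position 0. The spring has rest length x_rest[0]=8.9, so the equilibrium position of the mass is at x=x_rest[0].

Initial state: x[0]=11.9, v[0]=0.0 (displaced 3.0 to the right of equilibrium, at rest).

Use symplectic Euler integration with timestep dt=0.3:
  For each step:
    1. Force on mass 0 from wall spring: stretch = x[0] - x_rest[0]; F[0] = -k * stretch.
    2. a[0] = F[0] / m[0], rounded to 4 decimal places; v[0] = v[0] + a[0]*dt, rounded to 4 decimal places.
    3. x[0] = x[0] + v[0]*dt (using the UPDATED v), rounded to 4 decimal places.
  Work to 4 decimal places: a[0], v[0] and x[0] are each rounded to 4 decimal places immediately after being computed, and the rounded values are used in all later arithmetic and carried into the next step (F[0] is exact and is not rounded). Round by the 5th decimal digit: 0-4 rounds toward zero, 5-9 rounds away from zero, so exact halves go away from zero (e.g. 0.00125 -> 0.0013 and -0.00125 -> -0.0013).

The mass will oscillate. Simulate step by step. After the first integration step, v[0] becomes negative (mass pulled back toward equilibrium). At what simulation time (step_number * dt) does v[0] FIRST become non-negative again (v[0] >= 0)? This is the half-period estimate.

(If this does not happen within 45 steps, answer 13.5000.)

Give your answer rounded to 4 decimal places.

Answer: 3.6000

Derivation:
Step 0: x=[11.9000] v=[0.0000]
Step 1: x=[11.6750] v=[-0.7500]
Step 2: x=[11.2419] v=[-1.4438]
Step 3: x=[10.6331] v=[-2.0293]
Step 4: x=[9.8943] v=[-2.4626]
Step 5: x=[9.0809] v=[-2.7112]
Step 6: x=[8.2540] v=[-2.7564]
Step 7: x=[7.4755] v=[-2.5949]
Step 8: x=[6.8039] v=[-2.2388]
Step 9: x=[6.2895] v=[-1.7148]
Step 10: x=[5.9708] v=[-1.0622]
Step 11: x=[5.8718] v=[-0.3299]
Step 12: x=[6.0000] v=[0.4272]
First v>=0 after going negative at step 12, time=3.6000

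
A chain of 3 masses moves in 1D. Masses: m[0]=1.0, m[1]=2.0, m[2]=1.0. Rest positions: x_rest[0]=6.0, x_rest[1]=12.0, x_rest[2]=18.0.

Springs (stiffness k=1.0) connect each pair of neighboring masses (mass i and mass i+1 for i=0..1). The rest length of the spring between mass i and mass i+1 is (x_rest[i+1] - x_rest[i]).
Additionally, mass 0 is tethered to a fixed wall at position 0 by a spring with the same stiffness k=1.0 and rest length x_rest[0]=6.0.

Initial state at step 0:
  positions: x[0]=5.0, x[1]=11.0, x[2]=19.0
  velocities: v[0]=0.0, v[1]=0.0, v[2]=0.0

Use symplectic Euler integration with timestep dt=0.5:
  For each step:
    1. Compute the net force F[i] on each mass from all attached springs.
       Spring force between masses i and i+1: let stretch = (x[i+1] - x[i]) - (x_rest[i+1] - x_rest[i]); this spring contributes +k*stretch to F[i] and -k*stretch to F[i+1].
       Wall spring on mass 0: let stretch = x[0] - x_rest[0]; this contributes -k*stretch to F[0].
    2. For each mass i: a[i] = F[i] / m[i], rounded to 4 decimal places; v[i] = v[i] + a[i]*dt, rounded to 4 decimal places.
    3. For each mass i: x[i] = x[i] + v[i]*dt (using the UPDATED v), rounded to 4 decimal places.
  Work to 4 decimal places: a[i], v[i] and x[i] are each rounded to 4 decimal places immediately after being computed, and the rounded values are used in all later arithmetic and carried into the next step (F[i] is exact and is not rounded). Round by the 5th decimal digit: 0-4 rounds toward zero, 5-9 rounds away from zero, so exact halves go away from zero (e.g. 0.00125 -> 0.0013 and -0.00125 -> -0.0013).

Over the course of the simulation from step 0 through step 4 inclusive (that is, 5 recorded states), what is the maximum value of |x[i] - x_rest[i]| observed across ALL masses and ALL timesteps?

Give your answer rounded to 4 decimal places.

Step 0: x=[5.0000 11.0000 19.0000] v=[0.0000 0.0000 0.0000]
Step 1: x=[5.2500 11.2500 18.5000] v=[0.5000 0.5000 -1.0000]
Step 2: x=[5.6875 11.6563 17.6875] v=[0.8750 0.8125 -1.6250]
Step 3: x=[6.1954 12.0704 16.8672] v=[1.0157 0.8281 -1.6406]
Step 4: x=[6.6232 12.3497 16.3477] v=[0.8555 0.5586 -1.0390]
Max displacement = 1.6523

Answer: 1.6523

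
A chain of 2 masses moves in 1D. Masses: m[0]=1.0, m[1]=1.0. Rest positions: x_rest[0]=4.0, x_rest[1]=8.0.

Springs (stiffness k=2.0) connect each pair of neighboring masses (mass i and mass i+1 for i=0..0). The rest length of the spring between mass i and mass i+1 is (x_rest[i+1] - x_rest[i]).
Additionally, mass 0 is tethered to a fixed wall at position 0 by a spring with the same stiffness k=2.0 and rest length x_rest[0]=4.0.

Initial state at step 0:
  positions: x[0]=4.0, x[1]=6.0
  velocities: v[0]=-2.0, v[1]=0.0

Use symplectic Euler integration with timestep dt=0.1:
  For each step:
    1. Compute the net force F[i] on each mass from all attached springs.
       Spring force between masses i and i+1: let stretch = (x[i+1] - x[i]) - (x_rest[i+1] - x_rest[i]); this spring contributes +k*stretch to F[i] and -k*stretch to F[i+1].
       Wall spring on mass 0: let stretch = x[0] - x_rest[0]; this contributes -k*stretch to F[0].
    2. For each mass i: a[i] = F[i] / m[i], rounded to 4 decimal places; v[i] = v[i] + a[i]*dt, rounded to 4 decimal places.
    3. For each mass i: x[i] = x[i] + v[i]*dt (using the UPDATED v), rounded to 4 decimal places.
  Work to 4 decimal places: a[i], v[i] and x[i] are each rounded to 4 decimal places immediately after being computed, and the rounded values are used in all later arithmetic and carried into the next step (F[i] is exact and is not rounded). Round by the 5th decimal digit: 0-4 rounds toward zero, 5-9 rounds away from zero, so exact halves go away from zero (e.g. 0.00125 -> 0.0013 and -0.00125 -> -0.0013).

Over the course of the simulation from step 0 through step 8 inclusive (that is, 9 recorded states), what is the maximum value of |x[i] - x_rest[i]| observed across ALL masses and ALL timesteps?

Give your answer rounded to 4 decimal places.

Answer: 2.0140

Derivation:
Step 0: x=[4.0000 6.0000] v=[-2.0000 0.0000]
Step 1: x=[3.7600 6.0400] v=[-2.4000 0.4000]
Step 2: x=[3.4904 6.1144] v=[-2.6960 0.7440]
Step 3: x=[3.2035 6.2163] v=[-2.8693 1.0192]
Step 4: x=[2.9128 6.3380] v=[-2.9074 1.2166]
Step 5: x=[2.6323 6.4712] v=[-2.8049 1.3316]
Step 6: x=[2.3759 6.6076] v=[-2.5636 1.3638]
Step 7: x=[2.1567 6.7394] v=[-2.1924 1.3175]
Step 8: x=[1.9860 6.8595] v=[-1.7072 1.2010]
Max displacement = 2.0140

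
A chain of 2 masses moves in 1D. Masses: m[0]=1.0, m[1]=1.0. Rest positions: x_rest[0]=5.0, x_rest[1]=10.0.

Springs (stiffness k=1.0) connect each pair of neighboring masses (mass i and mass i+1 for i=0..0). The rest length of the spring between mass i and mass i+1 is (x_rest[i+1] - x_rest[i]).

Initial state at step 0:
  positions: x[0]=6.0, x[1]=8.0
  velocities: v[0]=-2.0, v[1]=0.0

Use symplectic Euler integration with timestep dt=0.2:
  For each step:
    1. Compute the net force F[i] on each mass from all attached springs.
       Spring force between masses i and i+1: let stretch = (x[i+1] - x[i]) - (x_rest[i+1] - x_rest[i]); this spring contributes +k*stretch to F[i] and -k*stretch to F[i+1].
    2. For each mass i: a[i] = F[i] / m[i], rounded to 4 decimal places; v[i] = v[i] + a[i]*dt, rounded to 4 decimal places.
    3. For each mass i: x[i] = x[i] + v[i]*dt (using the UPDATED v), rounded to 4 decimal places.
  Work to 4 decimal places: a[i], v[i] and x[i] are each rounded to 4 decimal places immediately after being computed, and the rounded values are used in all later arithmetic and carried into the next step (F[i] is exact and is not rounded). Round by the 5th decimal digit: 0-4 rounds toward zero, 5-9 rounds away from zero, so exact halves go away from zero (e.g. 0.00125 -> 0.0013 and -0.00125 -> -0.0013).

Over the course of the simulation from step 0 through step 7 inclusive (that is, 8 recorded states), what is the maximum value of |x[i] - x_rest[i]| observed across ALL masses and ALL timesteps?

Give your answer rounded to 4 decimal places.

Step 0: x=[6.0000 8.0000] v=[-2.0000 0.0000]
Step 1: x=[5.4800 8.1200] v=[-2.6000 0.6000]
Step 2: x=[4.8656 8.3344] v=[-3.0720 1.0720]
Step 3: x=[4.1900 8.6100] v=[-3.3782 1.3782]
Step 4: x=[3.4912 8.9088] v=[-3.4942 1.4942]
Step 5: x=[2.8091 9.1909] v=[-3.4107 1.4107]
Step 6: x=[2.1822 9.4178] v=[-3.1343 1.1343]
Step 7: x=[1.6448 9.5552] v=[-2.6872 0.6872]
Max displacement = 3.3552

Answer: 3.3552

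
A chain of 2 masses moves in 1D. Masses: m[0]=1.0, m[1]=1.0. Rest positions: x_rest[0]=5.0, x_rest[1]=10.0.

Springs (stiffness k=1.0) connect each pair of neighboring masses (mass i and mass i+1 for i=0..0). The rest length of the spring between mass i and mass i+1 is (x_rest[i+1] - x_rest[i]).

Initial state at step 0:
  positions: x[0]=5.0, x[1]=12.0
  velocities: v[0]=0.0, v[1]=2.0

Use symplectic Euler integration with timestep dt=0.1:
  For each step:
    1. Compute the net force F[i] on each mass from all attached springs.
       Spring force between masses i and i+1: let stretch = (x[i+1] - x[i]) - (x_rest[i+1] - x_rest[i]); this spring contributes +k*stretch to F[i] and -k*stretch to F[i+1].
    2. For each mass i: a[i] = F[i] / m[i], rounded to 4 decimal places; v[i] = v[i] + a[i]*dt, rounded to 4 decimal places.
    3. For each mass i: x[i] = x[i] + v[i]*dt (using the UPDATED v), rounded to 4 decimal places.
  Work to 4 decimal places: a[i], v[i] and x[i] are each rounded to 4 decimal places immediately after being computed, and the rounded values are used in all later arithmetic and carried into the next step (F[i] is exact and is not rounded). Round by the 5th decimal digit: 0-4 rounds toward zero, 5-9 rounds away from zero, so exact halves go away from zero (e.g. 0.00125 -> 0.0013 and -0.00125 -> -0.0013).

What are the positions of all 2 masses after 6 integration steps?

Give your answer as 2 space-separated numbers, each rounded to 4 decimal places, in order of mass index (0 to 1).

Step 0: x=[5.0000 12.0000] v=[0.0000 2.0000]
Step 1: x=[5.0200 12.1800] v=[0.2000 1.8000]
Step 2: x=[5.0616 12.3384] v=[0.4160 1.5840]
Step 3: x=[5.1260 12.4740] v=[0.6437 1.3563]
Step 4: x=[5.2139 12.5862] v=[0.8785 1.1215]
Step 5: x=[5.3255 12.6746] v=[1.1157 0.8843]
Step 6: x=[5.4606 12.7395] v=[1.3506 0.6494]

Answer: 5.4606 12.7395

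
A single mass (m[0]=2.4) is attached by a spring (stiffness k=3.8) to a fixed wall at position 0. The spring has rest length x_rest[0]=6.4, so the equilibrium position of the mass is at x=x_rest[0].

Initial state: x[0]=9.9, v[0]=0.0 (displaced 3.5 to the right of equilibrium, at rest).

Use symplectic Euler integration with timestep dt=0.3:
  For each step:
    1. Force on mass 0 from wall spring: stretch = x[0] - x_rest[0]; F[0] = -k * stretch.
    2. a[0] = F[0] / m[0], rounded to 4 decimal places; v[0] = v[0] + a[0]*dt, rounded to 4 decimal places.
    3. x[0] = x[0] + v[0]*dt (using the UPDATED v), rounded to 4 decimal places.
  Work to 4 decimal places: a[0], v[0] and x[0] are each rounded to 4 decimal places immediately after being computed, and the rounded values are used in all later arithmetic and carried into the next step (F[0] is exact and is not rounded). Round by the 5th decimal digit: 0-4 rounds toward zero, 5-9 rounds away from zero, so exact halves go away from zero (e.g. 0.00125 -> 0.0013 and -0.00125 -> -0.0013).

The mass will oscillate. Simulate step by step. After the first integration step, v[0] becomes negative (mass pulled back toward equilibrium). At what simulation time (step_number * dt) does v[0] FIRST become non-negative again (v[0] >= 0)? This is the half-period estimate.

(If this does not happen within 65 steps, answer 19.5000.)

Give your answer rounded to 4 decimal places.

Step 0: x=[9.9000] v=[0.0000]
Step 1: x=[9.4013] v=[-1.6625]
Step 2: x=[8.4749] v=[-3.0881]
Step 3: x=[7.2528] v=[-4.0737]
Step 4: x=[5.9092] v=[-4.4788]
Step 5: x=[4.6355] v=[-4.2457]
Step 6: x=[3.6132] v=[-3.4076]
Step 7: x=[2.9880] v=[-2.0839]
Step 8: x=[2.8490] v=[-0.4632]
Step 9: x=[3.2161] v=[1.2235]
First v>=0 after going negative at step 9, time=2.7000

Answer: 2.7000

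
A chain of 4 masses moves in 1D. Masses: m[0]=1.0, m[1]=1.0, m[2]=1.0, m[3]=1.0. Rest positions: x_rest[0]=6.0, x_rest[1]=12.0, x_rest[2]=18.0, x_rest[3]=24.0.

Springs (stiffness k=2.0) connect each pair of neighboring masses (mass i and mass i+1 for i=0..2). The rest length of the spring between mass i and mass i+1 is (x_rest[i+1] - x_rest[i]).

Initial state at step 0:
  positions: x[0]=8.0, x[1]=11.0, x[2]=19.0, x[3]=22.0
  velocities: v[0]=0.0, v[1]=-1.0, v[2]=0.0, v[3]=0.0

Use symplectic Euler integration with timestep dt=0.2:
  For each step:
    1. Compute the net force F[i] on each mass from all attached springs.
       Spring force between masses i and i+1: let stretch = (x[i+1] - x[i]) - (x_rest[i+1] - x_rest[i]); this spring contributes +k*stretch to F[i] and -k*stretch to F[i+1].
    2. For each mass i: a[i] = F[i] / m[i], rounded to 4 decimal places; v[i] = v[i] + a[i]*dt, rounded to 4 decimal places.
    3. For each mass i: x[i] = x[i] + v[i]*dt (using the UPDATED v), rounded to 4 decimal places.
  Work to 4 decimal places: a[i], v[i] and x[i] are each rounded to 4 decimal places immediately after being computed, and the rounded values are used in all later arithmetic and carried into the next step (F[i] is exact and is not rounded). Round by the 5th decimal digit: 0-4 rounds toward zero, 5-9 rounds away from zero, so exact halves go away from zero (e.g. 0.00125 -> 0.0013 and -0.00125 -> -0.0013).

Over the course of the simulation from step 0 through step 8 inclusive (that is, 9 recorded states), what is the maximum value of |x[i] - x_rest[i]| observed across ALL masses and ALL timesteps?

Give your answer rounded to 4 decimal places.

Answer: 2.0053

Derivation:
Step 0: x=[8.0000 11.0000 19.0000 22.0000] v=[0.0000 -1.0000 0.0000 0.0000]
Step 1: x=[7.7600 11.2000 18.6000 22.2400] v=[-1.2000 1.0000 -2.0000 1.2000]
Step 2: x=[7.3152 11.7168 17.8992 22.6688] v=[-2.2240 2.5840 -3.5040 2.1440]
Step 3: x=[6.7425 12.3761 17.0854 23.1960] v=[-2.8634 3.2963 -4.0691 2.6362]
Step 4: x=[6.1405 12.9614 16.3837 23.7144] v=[-3.0100 2.9266 -3.5086 2.5920]
Step 5: x=[5.6042 13.2748 15.9947 24.1263] v=[-2.6816 1.5672 -1.9452 2.0597]
Step 6: x=[5.2015 13.1922 16.0386 24.3677] v=[-2.0134 -0.4131 0.2195 1.2071]
Step 7: x=[4.9581 12.6980 16.5211 24.4228] v=[-1.2171 -2.4708 2.4126 0.2755]
Step 8: x=[4.8539 11.8905 17.3299 24.3258] v=[-0.5211 -4.0375 4.0440 -0.4852]
Max displacement = 2.0053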